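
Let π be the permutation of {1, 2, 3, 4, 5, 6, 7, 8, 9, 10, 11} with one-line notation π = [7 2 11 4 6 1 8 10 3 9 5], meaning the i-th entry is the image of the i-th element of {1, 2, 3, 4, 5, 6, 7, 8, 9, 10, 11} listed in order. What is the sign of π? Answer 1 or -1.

1

In disjoint-cycle form the cycle lengths are 9, 1, 1.
A cycle of length ℓ contributes ℓ−1 transpositions, so π is a product of 8 transpositions — even.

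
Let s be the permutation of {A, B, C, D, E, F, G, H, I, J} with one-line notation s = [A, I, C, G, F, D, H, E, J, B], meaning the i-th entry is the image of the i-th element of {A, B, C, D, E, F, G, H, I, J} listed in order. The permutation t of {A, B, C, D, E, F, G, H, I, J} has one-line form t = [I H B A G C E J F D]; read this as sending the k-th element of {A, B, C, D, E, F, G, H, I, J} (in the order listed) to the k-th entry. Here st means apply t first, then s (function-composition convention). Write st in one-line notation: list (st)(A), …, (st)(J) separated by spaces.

J E I A H C F B D G

(st)(x) = s(t(x)). Computing each image: s(t(A)) = s(I) = J, s(t(B)) = s(H) = E, s(t(C)) = s(B) = I, s(t(D)) = s(A) = A, s(t(E)) = s(G) = H, s(t(F)) = s(C) = C, s(t(G)) = s(E) = F, s(t(H)) = s(J) = B, s(t(I)) = s(F) = D, s(t(J)) = s(D) = G.
Hence st = [J E I A H C F B D G].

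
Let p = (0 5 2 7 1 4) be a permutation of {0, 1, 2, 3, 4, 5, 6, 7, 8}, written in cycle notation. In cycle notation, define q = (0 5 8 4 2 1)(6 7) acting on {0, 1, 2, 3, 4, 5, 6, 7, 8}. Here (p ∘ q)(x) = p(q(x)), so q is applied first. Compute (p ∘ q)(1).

(p ∘ q)(1) = p(q(1)). q(1) = 0, then p(0) = 5. So (p ∘ q)(1) = 5.

5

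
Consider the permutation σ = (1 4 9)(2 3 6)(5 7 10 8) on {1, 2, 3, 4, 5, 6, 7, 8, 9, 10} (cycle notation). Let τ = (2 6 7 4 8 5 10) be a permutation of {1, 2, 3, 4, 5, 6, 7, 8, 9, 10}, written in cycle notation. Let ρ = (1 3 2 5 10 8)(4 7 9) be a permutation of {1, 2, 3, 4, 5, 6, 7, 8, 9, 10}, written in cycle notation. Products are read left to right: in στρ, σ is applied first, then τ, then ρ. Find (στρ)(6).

6

Apply the permutations in order: σ(6) = 2, then τ(2) = 6, then ρ(6) = 6. So (στρ)(6) = 6.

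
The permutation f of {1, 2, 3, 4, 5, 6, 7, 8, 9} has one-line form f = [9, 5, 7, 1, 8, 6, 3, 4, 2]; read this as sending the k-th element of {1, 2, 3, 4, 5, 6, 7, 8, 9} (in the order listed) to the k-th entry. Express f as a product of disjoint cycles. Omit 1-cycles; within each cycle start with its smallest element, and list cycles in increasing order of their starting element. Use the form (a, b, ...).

Start at 1 and follow images: 1 → 9 → 2 → 5 → 8 → 4 → 1, giving the cycle (1, 9, 2, 5, 8, 4).
Repeating from the next unused element and collecting all non-trivial cycles gives (1, 9, 2, 5, 8, 4)(3, 7).

(1, 9, 2, 5, 8, 4)(3, 7)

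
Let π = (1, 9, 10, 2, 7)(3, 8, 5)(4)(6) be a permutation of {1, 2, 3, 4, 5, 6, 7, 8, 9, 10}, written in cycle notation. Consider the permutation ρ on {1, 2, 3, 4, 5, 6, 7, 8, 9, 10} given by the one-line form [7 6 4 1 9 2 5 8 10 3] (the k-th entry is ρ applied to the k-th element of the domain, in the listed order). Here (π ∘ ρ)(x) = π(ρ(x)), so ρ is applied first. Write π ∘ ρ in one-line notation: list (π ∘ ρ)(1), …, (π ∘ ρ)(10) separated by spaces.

1 6 4 9 10 7 3 5 2 8

(π ∘ ρ)(x) = π(ρ(x)). Computing each image: π(ρ(1)) = π(7) = 1, π(ρ(2)) = π(6) = 6, π(ρ(3)) = π(4) = 4, π(ρ(4)) = π(1) = 9, π(ρ(5)) = π(9) = 10, π(ρ(6)) = π(2) = 7, π(ρ(7)) = π(5) = 3, π(ρ(8)) = π(8) = 5, π(ρ(9)) = π(10) = 2, π(ρ(10)) = π(3) = 8.
Hence π ∘ ρ = [1 6 4 9 10 7 3 5 2 8].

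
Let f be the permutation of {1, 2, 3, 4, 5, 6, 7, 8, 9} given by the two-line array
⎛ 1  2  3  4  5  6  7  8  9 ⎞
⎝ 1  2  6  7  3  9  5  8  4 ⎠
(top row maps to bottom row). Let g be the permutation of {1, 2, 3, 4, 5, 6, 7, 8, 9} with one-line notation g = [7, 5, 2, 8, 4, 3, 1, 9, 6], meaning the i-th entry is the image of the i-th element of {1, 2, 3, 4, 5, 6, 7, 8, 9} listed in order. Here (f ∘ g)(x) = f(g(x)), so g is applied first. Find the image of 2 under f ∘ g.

3

(f ∘ g)(2) = f(g(2)). g(2) = 5, then f(5) = 3. So (f ∘ g)(2) = 3.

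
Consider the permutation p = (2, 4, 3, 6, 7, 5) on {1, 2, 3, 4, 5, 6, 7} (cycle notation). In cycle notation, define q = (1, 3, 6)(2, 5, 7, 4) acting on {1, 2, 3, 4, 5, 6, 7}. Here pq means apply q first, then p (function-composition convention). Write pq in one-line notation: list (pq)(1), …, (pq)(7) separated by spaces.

Chase each element through q then p: 1 → 3 → 6; 2 → 5 → 2; 3 → 6 → 7; 4 → 2 → 4; 5 → 7 → 5; 6 → 1 → 1; 7 → 4 → 3.
Collecting the images, pq = [6 2 7 4 5 1 3].

6 2 7 4 5 1 3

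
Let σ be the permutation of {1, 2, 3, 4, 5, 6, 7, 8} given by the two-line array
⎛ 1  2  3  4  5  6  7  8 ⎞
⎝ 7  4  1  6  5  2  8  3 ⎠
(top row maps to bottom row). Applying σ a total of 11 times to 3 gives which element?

8

Tracing 3 → 1 → … returns to 3 after 4 steps, so 3 lies in a 4-cycle (1, 7, 8, 3).
On a 4-cycle, σ^4 is the identity, so σ^11 = σ^3 there (11 ≡ 3 mod 4).
Advancing 3 steps from 3: 3 → 1 → 7 → 8.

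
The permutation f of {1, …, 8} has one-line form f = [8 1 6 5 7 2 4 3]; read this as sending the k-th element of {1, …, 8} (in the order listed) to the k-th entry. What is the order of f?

15

Decomposing into disjoint cycles gives cycle lengths 5, 3.
The order is lcm(5, 3) = 15.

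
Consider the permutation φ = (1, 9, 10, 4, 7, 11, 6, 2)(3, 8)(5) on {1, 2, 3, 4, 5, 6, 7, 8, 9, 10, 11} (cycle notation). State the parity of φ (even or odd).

even

The cycle lengths are 8, 2, 1.
A cycle of length ℓ contributes ℓ−1 transpositions, so φ is a product of 7 + 1 = 8 transpositions — even.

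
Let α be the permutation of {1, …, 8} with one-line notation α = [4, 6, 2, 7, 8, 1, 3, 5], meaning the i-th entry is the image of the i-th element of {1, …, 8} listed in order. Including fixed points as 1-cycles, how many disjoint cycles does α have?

The cycle decomposition is (1 4 7 3 2 6)(5 8), which has 2 cycles (counting 1-cycles).

2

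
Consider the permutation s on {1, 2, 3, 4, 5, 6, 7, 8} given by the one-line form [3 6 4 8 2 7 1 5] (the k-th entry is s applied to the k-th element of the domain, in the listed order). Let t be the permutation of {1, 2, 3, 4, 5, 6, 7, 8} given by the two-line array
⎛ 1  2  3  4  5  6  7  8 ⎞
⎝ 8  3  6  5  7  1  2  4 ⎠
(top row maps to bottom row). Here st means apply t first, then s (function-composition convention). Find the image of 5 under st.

(st)(5) = s(t(5)). t(5) = 7, then s(7) = 1. So (st)(5) = 1.

1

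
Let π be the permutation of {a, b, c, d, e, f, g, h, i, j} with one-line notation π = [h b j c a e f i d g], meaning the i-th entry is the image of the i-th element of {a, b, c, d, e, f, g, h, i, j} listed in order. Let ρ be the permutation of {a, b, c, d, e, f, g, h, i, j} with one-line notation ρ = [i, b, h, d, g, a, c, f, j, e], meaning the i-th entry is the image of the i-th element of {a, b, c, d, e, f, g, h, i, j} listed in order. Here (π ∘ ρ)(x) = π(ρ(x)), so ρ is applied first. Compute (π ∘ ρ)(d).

c

First apply ρ: ρ(d) = d, then π(d) = c. Thus (π ∘ ρ)(d) = c.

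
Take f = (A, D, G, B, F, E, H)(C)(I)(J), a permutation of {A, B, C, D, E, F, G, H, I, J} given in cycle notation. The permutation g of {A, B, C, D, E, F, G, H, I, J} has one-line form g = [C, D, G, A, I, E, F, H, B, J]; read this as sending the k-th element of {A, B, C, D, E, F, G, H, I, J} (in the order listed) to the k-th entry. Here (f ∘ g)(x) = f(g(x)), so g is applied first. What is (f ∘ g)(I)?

F

g(I) = B, then f(B) = F; composing gives (f ∘ g)(I) = F.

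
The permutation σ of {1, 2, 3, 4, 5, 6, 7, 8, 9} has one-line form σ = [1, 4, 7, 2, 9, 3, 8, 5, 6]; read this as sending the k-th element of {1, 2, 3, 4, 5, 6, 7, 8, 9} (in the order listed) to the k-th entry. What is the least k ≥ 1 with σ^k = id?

The disjoint-cycle form of σ has cycle lengths 6, 2, 1.
The order is lcm(6, 2) = 6.

6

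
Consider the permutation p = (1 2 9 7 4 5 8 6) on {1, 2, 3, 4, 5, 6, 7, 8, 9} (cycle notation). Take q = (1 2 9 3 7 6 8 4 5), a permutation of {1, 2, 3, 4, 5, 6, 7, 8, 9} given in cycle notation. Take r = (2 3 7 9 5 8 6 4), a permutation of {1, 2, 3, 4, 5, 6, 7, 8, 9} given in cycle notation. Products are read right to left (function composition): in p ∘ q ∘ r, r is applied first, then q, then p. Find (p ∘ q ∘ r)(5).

Chase 5: r(5) = 8; q(8) = 4; p(4) = 5. Hence (p ∘ q ∘ r)(5) = 5.

5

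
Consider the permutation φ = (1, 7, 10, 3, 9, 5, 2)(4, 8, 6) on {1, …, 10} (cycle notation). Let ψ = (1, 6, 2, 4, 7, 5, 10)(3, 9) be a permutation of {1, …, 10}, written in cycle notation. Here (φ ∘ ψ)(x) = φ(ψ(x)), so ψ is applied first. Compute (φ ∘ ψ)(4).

10

(φ ∘ ψ)(4) = φ(ψ(4)). ψ(4) = 7, then φ(7) = 10. So (φ ∘ ψ)(4) = 10.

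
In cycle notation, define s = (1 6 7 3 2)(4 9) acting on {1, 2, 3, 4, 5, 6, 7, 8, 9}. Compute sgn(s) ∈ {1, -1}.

The cycle lengths are 5, 2, 1, 1.
A cycle of length ℓ contributes ℓ−1 transpositions, so s is a product of 4 + 1 = 5 transpositions — odd.

-1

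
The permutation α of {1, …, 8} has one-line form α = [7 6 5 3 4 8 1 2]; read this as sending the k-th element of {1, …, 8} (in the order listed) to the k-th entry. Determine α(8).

8 is element number 8 of the domain, and entry number 8 of the one-line form is 2, so α(8) = 2.

2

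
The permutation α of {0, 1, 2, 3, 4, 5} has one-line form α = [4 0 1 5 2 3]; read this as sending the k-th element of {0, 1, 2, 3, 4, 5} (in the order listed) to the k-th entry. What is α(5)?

3

5 is element number 6 of the domain, and entry number 6 of the one-line form is 3, so α(5) = 3.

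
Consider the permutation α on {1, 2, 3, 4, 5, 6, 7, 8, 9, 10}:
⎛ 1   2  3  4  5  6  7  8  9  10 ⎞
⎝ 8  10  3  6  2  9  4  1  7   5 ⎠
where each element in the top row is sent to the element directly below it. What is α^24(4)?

Tracing 4 → 6 → … returns to 4 after 4 steps, so 4 lies in a 4-cycle (4 6 9 7).
Since the cycle has length 4, α^24 acts on it the same as α^0 (24 mod 4 = 0).
So α^24(4) = 4.

4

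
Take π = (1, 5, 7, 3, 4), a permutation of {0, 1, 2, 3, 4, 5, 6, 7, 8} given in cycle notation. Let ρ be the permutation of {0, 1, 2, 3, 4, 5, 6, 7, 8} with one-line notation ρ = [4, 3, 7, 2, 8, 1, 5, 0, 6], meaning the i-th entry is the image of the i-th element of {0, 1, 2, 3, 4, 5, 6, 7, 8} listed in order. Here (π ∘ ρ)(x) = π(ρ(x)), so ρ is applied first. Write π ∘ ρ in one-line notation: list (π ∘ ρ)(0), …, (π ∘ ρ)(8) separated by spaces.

1 4 3 2 8 5 7 0 6

(π ∘ ρ)(x) = π(ρ(x)). Computing each image: π(ρ(0)) = π(4) = 1, π(ρ(1)) = π(3) = 4, π(ρ(2)) = π(7) = 3, π(ρ(3)) = π(2) = 2, π(ρ(4)) = π(8) = 8, π(ρ(5)) = π(1) = 5, π(ρ(6)) = π(5) = 7, π(ρ(7)) = π(0) = 0, π(ρ(8)) = π(6) = 6.
Hence π ∘ ρ = [1 4 3 2 8 5 7 0 6].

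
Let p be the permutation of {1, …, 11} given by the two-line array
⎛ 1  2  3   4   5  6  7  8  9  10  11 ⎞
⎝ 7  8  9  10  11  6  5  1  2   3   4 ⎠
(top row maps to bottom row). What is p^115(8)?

4

Tracing 8 → 1 → … returns to 8 after 10 steps, so 8 lies in a 10-cycle (1 7 5 11 4 10 3 9 2 8).
Powers repeat with period 10 on this cycle, and 115 mod 10 = 5, so p^115(8) = p^5(8).
Stepping 5 places around the cycle: 8 → 1 → 7 → 5 → 11 → 4.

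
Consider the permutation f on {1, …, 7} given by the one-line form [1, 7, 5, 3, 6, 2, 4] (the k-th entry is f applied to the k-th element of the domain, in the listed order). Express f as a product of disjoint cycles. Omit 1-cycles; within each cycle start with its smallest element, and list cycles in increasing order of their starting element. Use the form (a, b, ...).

(2, 7, 4, 3, 5, 6)

From 2: 2 → 7 → 4 → 3 → 5 → 6 → 2, closing the cycle (2, 7, 4, 3, 5, 6).
Continuing from each remaining unvisited element yields (2, 7, 4, 3, 5, 6).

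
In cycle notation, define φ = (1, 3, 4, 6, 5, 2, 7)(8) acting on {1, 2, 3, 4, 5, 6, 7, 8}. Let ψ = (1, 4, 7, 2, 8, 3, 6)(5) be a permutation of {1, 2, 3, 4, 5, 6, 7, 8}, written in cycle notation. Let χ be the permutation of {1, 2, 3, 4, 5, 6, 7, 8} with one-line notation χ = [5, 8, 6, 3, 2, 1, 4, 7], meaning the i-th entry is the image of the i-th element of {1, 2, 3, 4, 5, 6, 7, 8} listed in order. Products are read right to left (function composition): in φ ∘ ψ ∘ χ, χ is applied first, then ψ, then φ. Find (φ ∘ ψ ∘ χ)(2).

Chase 2: χ(2) = 8; ψ(8) = 3; φ(3) = 4. Hence (φ ∘ ψ ∘ χ)(2) = 4.

4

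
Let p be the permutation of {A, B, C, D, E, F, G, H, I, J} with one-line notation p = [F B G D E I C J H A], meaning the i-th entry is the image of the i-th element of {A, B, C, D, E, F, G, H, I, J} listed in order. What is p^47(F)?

Tracing F → I → … returns to F after 5 steps, so F lies in a 5-cycle (A, F, I, H, J).
Powers repeat with period 5 on this cycle, and 47 mod 5 = 2, so p^47(F) = p^2(F).
Advancing 2 steps from F: F → I → H.

H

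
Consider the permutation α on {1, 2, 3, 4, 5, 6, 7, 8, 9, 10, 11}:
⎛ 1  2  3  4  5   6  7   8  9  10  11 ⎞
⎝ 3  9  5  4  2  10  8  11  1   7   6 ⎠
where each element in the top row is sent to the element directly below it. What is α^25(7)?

7

Tracing 7 → 8 → … returns to 7 after 5 steps, so 7 lies in a 5-cycle (6 10 7 8 11).
On a 5-cycle, α^5 is the identity, so α^25 = α^0 there (25 ≡ 0 mod 5).
So α^25(7) = 7.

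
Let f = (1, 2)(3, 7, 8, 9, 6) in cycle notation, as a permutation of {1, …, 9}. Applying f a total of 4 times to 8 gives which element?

7

8 lies in the 5-cycle (3, 7, 8, 9, 6).
Stepping 4 places around the cycle: 8 → 9 → 6 → 3 → 7.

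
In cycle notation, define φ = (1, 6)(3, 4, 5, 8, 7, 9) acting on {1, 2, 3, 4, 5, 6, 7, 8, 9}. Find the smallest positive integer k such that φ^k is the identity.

The cycle type of φ is (6, 2, 1).
The order is lcm(6, 2) = 6.

6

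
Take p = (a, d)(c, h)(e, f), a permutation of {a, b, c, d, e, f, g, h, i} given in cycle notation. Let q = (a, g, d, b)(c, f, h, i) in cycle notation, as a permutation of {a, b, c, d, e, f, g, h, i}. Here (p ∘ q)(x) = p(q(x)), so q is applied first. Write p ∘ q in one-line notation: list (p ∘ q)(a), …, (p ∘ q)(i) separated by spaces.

g d e b f c a i h

(p ∘ q)(x) = p(q(x)). Computing each image: p(q(a)) = p(g) = g, p(q(b)) = p(a) = d, p(q(c)) = p(f) = e, p(q(d)) = p(b) = b, p(q(e)) = p(e) = f, p(q(f)) = p(h) = c, p(q(g)) = p(d) = a, p(q(h)) = p(i) = i, p(q(i)) = p(c) = h.
Hence p ∘ q = [g d e b f c a i h].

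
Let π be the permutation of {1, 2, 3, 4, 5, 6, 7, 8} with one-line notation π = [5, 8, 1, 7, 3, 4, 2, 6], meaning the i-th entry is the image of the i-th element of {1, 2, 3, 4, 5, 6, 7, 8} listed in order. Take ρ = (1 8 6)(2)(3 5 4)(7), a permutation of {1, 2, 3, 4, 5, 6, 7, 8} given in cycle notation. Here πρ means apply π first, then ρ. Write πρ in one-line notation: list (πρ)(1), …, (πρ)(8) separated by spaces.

4 6 8 7 5 3 2 1

(πρ)(x) = ρ(π(x)). Computing each image: ρ(π(1)) = ρ(5) = 4, ρ(π(2)) = ρ(8) = 6, ρ(π(3)) = ρ(1) = 8, ρ(π(4)) = ρ(7) = 7, ρ(π(5)) = ρ(3) = 5, ρ(π(6)) = ρ(4) = 3, ρ(π(7)) = ρ(2) = 2, ρ(π(8)) = ρ(6) = 1.
Hence πρ = [4 6 8 7 5 3 2 1].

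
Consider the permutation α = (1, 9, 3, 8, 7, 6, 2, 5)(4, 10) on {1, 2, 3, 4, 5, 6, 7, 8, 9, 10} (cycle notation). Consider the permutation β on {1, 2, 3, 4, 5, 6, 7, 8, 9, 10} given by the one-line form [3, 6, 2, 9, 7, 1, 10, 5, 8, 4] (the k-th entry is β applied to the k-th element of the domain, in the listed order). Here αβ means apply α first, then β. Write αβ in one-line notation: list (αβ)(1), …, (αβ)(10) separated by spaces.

For each element, apply α then β: 1 → 9 → 8; 2 → 5 → 7; 3 → 8 → 5; 4 → 10 → 4; 5 → 1 → 3; 6 → 2 → 6; 7 → 6 → 1; 8 → 7 → 10; 9 → 3 → 2; 10 → 4 → 9.
Collecting the images, αβ = [8 7 5 4 3 6 1 10 2 9].

8 7 5 4 3 6 1 10 2 9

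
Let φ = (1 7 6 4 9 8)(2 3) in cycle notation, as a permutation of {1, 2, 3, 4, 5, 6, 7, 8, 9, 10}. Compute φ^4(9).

6

9 lies in the 6-cycle (1 7 6 4 9 8).
Advancing 4 steps from 9: 9 → 8 → 1 → 7 → 6.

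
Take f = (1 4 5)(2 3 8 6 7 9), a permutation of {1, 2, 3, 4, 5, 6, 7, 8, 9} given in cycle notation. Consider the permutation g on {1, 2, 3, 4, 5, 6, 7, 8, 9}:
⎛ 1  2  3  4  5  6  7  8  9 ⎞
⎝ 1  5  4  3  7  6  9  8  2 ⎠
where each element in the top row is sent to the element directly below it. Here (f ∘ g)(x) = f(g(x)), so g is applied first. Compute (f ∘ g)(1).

(f ∘ g)(1) = f(g(1)). g(1) = 1, then f(1) = 4. So (f ∘ g)(1) = 4.

4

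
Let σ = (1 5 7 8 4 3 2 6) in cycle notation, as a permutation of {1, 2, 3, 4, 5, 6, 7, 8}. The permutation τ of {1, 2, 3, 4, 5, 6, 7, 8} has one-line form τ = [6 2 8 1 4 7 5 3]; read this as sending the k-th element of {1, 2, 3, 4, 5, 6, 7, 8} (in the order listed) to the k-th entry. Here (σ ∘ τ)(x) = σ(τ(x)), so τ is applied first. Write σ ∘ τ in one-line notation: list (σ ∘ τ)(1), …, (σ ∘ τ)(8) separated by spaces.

Chase each element through τ then σ: 1 → 6 → 1; 2 → 2 → 6; 3 → 8 → 4; 4 → 1 → 5; 5 → 4 → 3; 6 → 7 → 8; 7 → 5 → 7; 8 → 3 → 2.
Collecting the images, σ ∘ τ = [1 6 4 5 3 8 7 2].

1 6 4 5 3 8 7 2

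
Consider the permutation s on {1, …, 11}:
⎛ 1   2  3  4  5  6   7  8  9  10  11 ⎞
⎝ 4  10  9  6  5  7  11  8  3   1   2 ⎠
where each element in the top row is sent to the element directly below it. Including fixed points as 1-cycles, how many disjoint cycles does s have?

4

The cycle decomposition is (1 4 6 7 11 2 10)(3 9)(5)(8), which has 4 cycles (counting 1-cycles).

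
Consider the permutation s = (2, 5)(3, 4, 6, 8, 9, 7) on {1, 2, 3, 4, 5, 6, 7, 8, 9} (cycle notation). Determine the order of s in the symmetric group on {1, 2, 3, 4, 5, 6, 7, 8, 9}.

6

The disjoint cycles have lengths 6, 2, 1.
The order of s is the least common multiple of its cycle lengths: lcm(6, 2) = 6.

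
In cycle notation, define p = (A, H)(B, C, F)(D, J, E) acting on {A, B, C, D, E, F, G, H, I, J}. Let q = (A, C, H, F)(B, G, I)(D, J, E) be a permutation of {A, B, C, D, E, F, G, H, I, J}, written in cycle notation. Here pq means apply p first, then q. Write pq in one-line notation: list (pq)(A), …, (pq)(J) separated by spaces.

F H A E J G I C B D

Chase each element through p then q: A → H → F; B → C → H; C → F → A; D → J → E; E → D → J; F → B → G; G → G → I; H → A → C; I → I → B; J → E → D.
So pq in one-line form is F H A E J G I C B D.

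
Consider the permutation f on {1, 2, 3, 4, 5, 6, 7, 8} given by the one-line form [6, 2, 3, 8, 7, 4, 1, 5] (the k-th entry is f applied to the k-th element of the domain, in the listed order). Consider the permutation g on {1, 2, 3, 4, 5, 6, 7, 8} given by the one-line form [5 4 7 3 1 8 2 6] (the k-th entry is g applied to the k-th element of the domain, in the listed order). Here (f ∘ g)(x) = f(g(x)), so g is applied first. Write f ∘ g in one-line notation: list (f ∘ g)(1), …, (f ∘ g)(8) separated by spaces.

7 8 1 3 6 5 2 4

For each element, apply g then f: 1 → 5 → 7; 2 → 4 → 8; 3 → 7 → 1; 4 → 3 → 3; 5 → 1 → 6; 6 → 8 → 5; 7 → 2 → 2; 8 → 6 → 4.
Collecting the images, f ∘ g = [7 8 1 3 6 5 2 4].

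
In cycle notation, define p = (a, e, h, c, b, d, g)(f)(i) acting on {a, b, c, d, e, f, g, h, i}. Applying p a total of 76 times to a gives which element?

g

a lies in the 7-cycle (a, e, h, c, b, d, g).
Since the cycle has length 7, p^76 acts on it the same as p^6 (76 mod 7 = 6).
Advancing 6 steps from a: a → e → h → c → b → d → g.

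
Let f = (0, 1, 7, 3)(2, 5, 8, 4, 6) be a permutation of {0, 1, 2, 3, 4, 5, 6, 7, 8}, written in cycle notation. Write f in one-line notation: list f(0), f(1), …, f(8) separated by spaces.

1 7 5 0 6 8 2 3 4

Each element maps to the next entry in its cycle (wrapping to the front): 0↦1, 1↦7, 2↦5, 3↦0, 4↦6, 5↦8, 6↦2, 7↦3, 8↦4.
So the one-line form is 1 7 5 0 6 8 2 3 4.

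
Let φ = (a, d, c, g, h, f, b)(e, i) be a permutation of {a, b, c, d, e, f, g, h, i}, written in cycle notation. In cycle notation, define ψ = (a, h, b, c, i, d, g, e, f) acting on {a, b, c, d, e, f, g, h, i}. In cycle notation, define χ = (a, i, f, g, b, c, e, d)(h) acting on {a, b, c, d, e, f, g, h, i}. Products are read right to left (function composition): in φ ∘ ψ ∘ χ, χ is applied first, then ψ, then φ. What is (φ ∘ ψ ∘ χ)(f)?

i

Apply the permutations in order: χ(f) = g, then ψ(g) = e, then φ(e) = i. So (φ ∘ ψ ∘ χ)(f) = i.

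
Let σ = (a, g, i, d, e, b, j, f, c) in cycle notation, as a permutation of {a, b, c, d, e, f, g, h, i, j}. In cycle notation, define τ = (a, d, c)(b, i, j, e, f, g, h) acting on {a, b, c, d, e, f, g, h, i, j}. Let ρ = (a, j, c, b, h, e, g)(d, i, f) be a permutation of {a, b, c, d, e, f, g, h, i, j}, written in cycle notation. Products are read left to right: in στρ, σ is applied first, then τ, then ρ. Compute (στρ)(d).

Chase d: σ(d) = e; τ(e) = f; ρ(f) = d. Hence (στρ)(d) = d.

d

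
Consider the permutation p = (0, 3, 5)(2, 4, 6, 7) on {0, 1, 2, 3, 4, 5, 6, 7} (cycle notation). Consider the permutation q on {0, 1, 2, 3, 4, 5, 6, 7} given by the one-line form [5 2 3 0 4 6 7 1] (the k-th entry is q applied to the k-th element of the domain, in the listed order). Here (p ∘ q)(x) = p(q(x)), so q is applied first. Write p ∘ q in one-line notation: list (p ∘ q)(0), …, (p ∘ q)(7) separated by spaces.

0 4 5 3 6 7 2 1

Chase each element through q then p: 0 → 5 → 0; 1 → 2 → 4; 2 → 3 → 5; 3 → 0 → 3; 4 → 4 → 6; 5 → 6 → 7; 6 → 7 → 2; 7 → 1 → 1.
Collecting the images, p ∘ q = [0 4 5 3 6 7 2 1].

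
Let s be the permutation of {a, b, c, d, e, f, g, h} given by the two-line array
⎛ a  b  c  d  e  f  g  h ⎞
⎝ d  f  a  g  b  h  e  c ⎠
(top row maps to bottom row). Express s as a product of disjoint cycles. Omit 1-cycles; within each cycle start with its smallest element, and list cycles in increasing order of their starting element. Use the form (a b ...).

(a d g e b f h c)

From a: a → d → g → e → b → f → h → c → a, closing the cycle (a d g e b f h c).
Repeating from the next unused element and collecting all non-trivial cycles gives (a d g e b f h c).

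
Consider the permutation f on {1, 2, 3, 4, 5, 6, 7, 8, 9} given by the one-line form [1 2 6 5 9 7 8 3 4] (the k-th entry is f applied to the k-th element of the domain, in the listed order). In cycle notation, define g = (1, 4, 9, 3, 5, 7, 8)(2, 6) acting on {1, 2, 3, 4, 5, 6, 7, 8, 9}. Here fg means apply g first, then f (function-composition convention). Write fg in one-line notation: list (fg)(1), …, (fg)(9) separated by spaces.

(fg)(x) = f(g(x)). Computing each image: f(g(1)) = f(4) = 5, f(g(2)) = f(6) = 7, f(g(3)) = f(5) = 9, f(g(4)) = f(9) = 4, f(g(5)) = f(7) = 8, f(g(6)) = f(2) = 2, f(g(7)) = f(8) = 3, f(g(8)) = f(1) = 1, f(g(9)) = f(3) = 6.
Hence fg = [5 7 9 4 8 2 3 1 6].

5 7 9 4 8 2 3 1 6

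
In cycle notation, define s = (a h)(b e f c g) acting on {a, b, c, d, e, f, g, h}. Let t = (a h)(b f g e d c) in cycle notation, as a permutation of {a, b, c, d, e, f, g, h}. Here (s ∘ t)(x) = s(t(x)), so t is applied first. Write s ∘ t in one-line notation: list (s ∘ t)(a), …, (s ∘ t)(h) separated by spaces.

For each element, apply t then s: a → h → a; b → f → c; c → b → e; d → c → g; e → d → d; f → g → b; g → e → f; h → a → h.
Collecting the images, s ∘ t = [a c e g d b f h].

a c e g d b f h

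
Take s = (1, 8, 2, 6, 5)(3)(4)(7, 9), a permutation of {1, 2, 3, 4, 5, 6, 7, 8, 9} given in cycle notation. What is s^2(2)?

2 lies in the 5-cycle (1, 8, 2, 6, 5).
Stepping 2 places around the cycle: 2 → 6 → 5.

5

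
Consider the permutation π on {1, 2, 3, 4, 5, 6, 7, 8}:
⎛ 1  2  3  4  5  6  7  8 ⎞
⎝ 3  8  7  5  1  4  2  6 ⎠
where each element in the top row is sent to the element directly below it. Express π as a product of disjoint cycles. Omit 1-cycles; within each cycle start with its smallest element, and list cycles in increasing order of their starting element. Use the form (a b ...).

Iterating π from 1 gives 1 → 3 → 7 → 2 → 8 → 6 → 4 → 5 → 1; that is the 8-cycle (1 3 7 2 8 6 4 5).
Repeating from the next unused element and collecting all non-trivial cycles gives (1 3 7 2 8 6 4 5).

(1 3 7 2 8 6 4 5)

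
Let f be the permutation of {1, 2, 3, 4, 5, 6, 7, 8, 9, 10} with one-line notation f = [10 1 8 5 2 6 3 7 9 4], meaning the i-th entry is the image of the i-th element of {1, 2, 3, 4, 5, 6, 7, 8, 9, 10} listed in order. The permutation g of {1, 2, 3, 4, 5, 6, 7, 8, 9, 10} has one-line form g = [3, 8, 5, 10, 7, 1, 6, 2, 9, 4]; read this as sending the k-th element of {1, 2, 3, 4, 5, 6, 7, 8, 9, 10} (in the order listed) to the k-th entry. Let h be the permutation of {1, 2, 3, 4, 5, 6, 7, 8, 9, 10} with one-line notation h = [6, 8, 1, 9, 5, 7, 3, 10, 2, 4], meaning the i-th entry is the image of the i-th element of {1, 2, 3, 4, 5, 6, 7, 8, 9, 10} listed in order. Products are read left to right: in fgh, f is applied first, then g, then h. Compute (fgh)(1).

Chase 1: f(1) = 10; g(10) = 4; h(4) = 9. Hence (fgh)(1) = 9.

9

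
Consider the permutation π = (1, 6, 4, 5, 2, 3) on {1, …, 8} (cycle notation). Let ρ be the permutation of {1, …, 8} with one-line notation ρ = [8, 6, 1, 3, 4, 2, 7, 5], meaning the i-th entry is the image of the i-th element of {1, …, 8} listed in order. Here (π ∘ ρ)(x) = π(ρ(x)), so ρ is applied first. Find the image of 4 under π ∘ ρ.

1

First apply ρ: ρ(4) = 3, then π(3) = 1. Thus (π ∘ ρ)(4) = 1.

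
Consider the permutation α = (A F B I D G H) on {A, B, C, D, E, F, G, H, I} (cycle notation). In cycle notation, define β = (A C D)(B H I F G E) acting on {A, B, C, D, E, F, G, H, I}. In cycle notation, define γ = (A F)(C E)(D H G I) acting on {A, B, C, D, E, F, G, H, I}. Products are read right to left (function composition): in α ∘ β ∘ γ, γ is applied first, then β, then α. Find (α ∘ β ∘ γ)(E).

G

Chase E: γ(E) = C; β(C) = D; α(D) = G. Hence (α ∘ β ∘ γ)(E) = G.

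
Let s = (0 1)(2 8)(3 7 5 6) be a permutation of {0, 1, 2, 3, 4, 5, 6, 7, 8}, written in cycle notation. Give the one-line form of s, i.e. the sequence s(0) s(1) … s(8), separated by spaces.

1 0 8 7 4 6 3 5 2

Each element maps to the next entry in its cycle (wrapping to the front): 0↦1, 1↦0, 2↦8, 3↦7, 4↦4, 5↦6, 6↦3, 7↦5, 8↦2.
Listing these in domain order gives 1 0 8 7 4 6 3 5 2.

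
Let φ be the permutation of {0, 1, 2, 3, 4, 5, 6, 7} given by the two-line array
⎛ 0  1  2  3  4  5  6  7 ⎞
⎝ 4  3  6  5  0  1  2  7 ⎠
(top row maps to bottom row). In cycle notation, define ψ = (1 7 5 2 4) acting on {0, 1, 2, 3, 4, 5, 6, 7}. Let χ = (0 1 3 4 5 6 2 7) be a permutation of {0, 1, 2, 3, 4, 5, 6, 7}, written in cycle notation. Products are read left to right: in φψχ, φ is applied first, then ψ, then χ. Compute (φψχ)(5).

Apply the permutations in order: φ(5) = 1, then ψ(1) = 7, then χ(7) = 0. So (φψχ)(5) = 0.

0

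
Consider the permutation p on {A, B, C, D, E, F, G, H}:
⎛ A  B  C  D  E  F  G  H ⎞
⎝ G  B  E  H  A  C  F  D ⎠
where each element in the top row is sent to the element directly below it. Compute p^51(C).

E

Tracing C → E → … returns to C after 5 steps, so C lies in a 5-cycle (A G F C E).
On a 5-cycle, p^5 is the identity, so p^51 = p^1 there (51 ≡ 1 mod 5).
Stepping 1 place around the cycle: C → E.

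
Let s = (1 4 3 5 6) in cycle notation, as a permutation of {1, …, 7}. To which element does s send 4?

3

4 appears in (1 4 3 5 6); the next entry (wrapping around) is 3.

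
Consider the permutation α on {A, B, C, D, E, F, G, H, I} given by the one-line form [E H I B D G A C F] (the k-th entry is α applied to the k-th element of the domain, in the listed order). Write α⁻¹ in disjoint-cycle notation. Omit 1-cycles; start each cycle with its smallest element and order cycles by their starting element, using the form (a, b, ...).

First write α in disjoint cycles: (A, E, D, B, H, C, I, F, G).
The inverse reverses every cycle; in canonical form, α⁻¹ = (A, G, F, I, C, H, B, D, E).

(A, G, F, I, C, H, B, D, E)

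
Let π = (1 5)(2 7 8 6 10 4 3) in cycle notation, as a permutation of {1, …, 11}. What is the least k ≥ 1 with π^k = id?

14

The disjoint cycles have lengths 7, 2, 1, 1.
The order is lcm(7, 2) = 14.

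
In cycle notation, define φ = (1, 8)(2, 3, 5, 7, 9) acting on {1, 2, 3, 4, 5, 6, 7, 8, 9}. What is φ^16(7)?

9

7 lies in the 5-cycle (2, 3, 5, 7, 9).
Powers repeat with period 5 on this cycle, and 16 mod 5 = 1, so φ^16(7) = φ^1(7).
Stepping 1 place around the cycle: 7 → 9.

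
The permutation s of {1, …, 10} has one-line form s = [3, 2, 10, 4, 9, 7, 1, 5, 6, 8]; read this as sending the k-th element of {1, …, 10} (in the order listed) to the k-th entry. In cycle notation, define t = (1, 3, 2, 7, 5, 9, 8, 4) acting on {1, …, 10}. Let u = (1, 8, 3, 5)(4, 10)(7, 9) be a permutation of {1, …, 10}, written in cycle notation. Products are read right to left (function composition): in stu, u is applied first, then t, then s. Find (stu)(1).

(stu)(1) = s(t(u(1))). u(1) = 8, then t(8) = 4, then s(4) = 4, so the result is 4.

4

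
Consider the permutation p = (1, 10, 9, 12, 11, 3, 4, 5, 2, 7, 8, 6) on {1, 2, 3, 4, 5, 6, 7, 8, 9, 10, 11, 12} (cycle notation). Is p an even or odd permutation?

odd

The cycle lengths are 12.
A cycle of length ℓ contributes ℓ−1 transpositions, so p is a product of 11 transpositions — odd.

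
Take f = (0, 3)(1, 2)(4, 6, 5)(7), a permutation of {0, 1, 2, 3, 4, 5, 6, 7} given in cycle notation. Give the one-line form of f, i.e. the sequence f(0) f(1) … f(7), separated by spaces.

Each element maps to the next entry in its cycle (wrapping to the front): 0→3, 1→2, 2→1, 3→0, 4→6, 5→4, 6→5, 7→7.
Listing these in domain order gives 3 2 1 0 6 4 5 7.

3 2 1 0 6 4 5 7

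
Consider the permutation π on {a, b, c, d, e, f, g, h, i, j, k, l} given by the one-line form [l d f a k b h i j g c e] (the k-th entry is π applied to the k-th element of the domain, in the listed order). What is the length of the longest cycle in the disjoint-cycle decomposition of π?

Decomposing into disjoint cycles gives (a, l, e, k, c, f, b, d)(g, h, i, j); the longest has length 8.

8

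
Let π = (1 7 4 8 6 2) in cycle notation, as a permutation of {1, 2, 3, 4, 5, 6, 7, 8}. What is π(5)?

5

5 does not appear in any cycle of π, so it is a fixed point: π(5) = 5.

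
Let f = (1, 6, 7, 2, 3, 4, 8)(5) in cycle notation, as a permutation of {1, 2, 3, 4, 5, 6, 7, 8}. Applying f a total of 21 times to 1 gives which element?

1 lies in the 7-cycle (1, 6, 7, 2, 3, 4, 8).
On a 7-cycle, f^7 is the identity, so f^21 = f^0 there (21 ≡ 0 mod 7).
So f^21(1) = 1.

1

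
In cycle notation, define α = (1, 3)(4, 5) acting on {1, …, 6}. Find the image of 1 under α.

3

Within (1, 3), 1 ↦ 3.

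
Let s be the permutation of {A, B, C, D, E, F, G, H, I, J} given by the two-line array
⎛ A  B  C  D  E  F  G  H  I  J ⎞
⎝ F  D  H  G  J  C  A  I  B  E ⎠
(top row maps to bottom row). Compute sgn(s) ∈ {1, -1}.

1

In disjoint-cycle form the cycle lengths are 8, 2.
A cycle of length ℓ contributes ℓ−1 transpositions, so s is a product of 7 + 1 = 8 transpositions — even.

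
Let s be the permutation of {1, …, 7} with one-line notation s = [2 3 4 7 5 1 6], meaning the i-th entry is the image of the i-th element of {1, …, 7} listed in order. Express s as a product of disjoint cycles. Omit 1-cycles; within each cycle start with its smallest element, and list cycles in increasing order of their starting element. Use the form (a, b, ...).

(1, 2, 3, 4, 7, 6)

Start at 1 and follow images: 1 → 2 → 3 → 4 → 7 → 6 → 1, giving the cycle (1, 2, 3, 4, 7, 6).
Continuing from each remaining unvisited element yields (1, 2, 3, 4, 7, 6).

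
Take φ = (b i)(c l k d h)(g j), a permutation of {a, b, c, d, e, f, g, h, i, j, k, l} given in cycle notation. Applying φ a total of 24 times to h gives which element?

h lies in the 5-cycle (c l k d h).
Since the cycle has length 5, φ^24 acts on it the same as φ^4 (24 mod 5 = 4).
Stepping 4 places around the cycle: h → c → l → k → d.

d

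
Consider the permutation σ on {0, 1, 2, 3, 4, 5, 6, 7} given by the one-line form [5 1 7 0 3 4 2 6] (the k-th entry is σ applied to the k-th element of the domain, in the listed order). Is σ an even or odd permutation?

odd

In disjoint-cycle form the cycle lengths are 4, 3, 1.
A cycle is odd iff its length is even; σ has 1 even-length cycle, so sgn(σ) = (−1)^1 and σ is odd.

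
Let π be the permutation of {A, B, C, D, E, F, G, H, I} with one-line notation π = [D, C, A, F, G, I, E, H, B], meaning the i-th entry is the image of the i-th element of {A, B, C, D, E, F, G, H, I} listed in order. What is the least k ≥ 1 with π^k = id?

The disjoint-cycle form of π has cycle lengths 6, 2, 1.
The order is lcm(6, 2) = 6.

6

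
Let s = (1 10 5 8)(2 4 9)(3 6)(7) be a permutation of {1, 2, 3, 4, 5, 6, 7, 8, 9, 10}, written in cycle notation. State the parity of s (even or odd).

The cycle lengths are 4, 3, 2, 1.
A cycle is odd iff its length is even; s has 2 even-length cycles, so sgn(s) = (−1)^2 and s is even.

even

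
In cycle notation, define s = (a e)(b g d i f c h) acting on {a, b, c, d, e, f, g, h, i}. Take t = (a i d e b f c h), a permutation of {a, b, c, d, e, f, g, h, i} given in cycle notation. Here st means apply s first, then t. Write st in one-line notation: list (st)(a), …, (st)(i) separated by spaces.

b g a d i h e f c

(st)(x) = t(s(x)). Computing each image: t(s(a)) = t(e) = b, t(s(b)) = t(g) = g, t(s(c)) = t(h) = a, t(s(d)) = t(i) = d, t(s(e)) = t(a) = i, t(s(f)) = t(c) = h, t(s(g)) = t(d) = e, t(s(h)) = t(b) = f, t(s(i)) = t(f) = c.
Hence st = [b g a d i h e f c].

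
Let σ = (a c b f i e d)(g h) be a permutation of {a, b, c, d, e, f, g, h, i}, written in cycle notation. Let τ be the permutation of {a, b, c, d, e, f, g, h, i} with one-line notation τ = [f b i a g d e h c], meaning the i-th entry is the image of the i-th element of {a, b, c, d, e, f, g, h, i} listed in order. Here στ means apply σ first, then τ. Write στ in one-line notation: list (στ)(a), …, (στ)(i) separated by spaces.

i d b f a c h e g

(στ)(x) = τ(σ(x)). Computing each image: τ(σ(a)) = τ(c) = i, τ(σ(b)) = τ(f) = d, τ(σ(c)) = τ(b) = b, τ(σ(d)) = τ(a) = f, τ(σ(e)) = τ(d) = a, τ(σ(f)) = τ(i) = c, τ(σ(g)) = τ(h) = h, τ(σ(h)) = τ(g) = e, τ(σ(i)) = τ(e) = g.
Hence στ = [i d b f a c h e g].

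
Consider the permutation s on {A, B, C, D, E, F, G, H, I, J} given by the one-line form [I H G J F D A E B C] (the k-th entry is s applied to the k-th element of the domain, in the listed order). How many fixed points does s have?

0

No element satisfies s(x) = x, so there are 0 fixed points.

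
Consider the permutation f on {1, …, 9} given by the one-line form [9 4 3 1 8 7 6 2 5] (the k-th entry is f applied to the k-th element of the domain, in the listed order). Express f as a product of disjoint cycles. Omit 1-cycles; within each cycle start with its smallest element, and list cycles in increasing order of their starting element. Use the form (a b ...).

(1 9 5 8 2 4)(6 7)

Iterating f from 1 gives 1 → 9 → 5 → 8 → 2 → 4 → 1; that is the 6-cycle (1 9 5 8 2 4).
Repeating from the next unused element and collecting all non-trivial cycles gives (1 9 5 8 2 4)(6 7).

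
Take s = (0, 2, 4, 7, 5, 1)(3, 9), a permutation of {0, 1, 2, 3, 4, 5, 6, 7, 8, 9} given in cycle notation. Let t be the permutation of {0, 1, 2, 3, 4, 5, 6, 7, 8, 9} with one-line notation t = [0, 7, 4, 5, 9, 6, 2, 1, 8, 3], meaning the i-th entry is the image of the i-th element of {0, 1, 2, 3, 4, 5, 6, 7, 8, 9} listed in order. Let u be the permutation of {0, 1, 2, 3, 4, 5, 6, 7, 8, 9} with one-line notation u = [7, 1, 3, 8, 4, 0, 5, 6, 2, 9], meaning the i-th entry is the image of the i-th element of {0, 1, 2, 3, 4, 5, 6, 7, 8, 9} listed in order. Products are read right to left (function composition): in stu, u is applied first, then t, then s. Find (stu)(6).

(stu)(6) = s(t(u(6))). u(6) = 5, then t(5) = 6, then s(6) = 6, so the result is 6.

6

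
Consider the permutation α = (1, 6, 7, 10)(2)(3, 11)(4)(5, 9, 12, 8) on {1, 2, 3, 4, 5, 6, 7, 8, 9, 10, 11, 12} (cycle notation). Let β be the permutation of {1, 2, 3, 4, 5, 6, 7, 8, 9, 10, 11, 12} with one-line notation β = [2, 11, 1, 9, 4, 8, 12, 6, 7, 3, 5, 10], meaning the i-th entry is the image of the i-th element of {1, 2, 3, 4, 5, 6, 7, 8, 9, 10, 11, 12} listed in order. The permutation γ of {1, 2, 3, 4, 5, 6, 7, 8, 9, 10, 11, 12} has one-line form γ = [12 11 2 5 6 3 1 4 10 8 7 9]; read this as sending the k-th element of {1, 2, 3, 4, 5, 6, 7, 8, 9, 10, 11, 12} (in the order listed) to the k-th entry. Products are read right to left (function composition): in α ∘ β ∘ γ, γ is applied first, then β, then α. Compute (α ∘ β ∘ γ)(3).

Apply the permutations in order: γ(3) = 2, then β(2) = 11, then α(11) = 3. So (α ∘ β ∘ γ)(3) = 3.

3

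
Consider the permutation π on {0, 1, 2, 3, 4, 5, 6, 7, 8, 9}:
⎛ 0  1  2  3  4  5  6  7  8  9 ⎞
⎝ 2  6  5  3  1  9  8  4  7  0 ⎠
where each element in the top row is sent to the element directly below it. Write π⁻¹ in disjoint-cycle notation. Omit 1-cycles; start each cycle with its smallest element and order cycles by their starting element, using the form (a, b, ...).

The cycle decomposition of π is (0, 2, 5, 9)(1, 6, 8, 7, 4).
The inverse reverses every cycle; in canonical form, π⁻¹ = (0, 9, 5, 2)(1, 4, 7, 8, 6).

(0, 9, 5, 2)(1, 4, 7, 8, 6)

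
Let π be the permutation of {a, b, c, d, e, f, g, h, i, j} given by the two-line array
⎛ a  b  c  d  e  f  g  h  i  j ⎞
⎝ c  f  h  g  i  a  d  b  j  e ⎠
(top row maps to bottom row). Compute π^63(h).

a

Tracing h → b → … returns to h after 5 steps, so h lies in a 5-cycle (a, c, h, b, f).
On a 5-cycle, π^5 is the identity, so π^63 = π^3 there (63 ≡ 3 mod 5).
Stepping 3 places around the cycle: h → b → f → a.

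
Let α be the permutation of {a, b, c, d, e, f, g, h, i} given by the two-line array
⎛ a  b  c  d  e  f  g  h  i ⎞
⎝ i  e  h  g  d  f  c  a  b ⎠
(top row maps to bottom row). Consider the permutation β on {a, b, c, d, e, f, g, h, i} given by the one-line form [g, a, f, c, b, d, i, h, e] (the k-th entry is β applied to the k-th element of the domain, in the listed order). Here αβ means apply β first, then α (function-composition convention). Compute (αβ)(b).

i

First apply β: β(b) = a, then α(a) = i. Thus (αβ)(b) = i.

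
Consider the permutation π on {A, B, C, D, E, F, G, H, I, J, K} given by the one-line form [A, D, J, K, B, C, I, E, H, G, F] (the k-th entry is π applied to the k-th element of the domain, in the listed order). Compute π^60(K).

Tracing K → F → … returns to K after 10 steps, so K lies in a 10-cycle (B, D, K, F, C, J, G, I, H, E).
Since the cycle has length 10, π^60 acts on it the same as π^0 (60 mod 10 = 0).
So π^60(K) = K.

K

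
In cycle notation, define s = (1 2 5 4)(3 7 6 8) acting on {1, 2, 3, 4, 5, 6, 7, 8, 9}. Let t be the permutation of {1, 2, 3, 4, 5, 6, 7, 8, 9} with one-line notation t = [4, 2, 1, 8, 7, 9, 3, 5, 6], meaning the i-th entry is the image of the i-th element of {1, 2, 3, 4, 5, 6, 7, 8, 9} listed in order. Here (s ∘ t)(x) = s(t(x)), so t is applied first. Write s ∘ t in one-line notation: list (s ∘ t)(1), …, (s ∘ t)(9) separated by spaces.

(s ∘ t)(x) = s(t(x)). Computing each image: s(t(1)) = s(4) = 1, s(t(2)) = s(2) = 5, s(t(3)) = s(1) = 2, s(t(4)) = s(8) = 3, s(t(5)) = s(7) = 6, s(t(6)) = s(9) = 9, s(t(7)) = s(3) = 7, s(t(8)) = s(5) = 4, s(t(9)) = s(6) = 8.
Hence s ∘ t = [1 5 2 3 6 9 7 4 8].

1 5 2 3 6 9 7 4 8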